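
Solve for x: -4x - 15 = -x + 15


Starting with: -4x - 15 = -x + 15
Move all x terms to left: (-4 + 1)x = 15 + 15
Simplify: -3x = 30
Divide both sides by -3: x = -10

x = -10


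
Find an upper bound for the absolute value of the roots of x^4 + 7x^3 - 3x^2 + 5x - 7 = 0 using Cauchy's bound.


Cauchy's bound: all roots r satisfy |r| <= 1 + max(|a_i/a_n|) for i = 0,...,n-1
where a_n is the leading coefficient.

Coefficients: [1, 7, -3, 5, -7]
Leading coefficient a_n = 1
Ratios |a_i/a_n|: 7, 3, 5, 7
Maximum ratio: 7
Cauchy's bound: |r| <= 1 + 7 = 8

Upper bound = 8


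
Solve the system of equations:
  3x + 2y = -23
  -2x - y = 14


Using Cramer's rule:
Determinant D = (3)(-1) - (-2)(2) = -3 + 4 = 1
Dx = (-23)(-1) - (14)(2) = 23 - 28 = -5
Dy = (3)(14) - (-2)(-23) = 42 - 46 = -4
x = Dx/D = -5/1 = -5
y = Dy/D = -4/1 = -4

x = -5, y = -4


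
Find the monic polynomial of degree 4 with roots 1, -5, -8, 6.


A monic polynomial with roots 1, -5, -8, 6 is:
p(x) = (x - 1)(x + 5)(x + 8)(x - 6)
After multiplying by (x - 1): x - 1
After multiplying by (x + 5): x^2 + 4x - 5
After multiplying by (x + 8): x^3 + 12x^2 + 27x - 40
After multiplying by (x - 6): x^4 + 6x^3 - 45x^2 - 202x + 240

x^4 + 6x^3 - 45x^2 - 202x + 240


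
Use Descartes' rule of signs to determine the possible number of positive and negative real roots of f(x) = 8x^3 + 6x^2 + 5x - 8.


Descartes' rule of signs:

For positive roots, count sign changes in f(x) = 8x^3 + 6x^2 + 5x - 8:
Signs of coefficients: +, +, +, -
Number of sign changes: 1
Possible positive real roots: 1

For negative roots, examine f(-x) = -8x^3 + 6x^2 - 5x - 8:
Signs of coefficients: -, +, -, -
Number of sign changes: 2
Possible negative real roots: 2, 0

Positive roots: 1; Negative roots: 2 or 0


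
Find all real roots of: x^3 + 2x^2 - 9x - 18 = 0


Let p(x) = x^3 + 2x^2 - 9x - 18. By the rational root theorem (leading coefficient 1), any rational root is an integer divisor of 18: try ±1, ±2, ... in turn.
Test x = 1: value = -24 ≠ 0.
Test x = -1: value = -8 ≠ 0.
Test x = 2: value = -20 ≠ 0.
Test x = -2: value = 0 ✓, so (x + 2) is a factor.
Synthetic division by (x + 2): bring down 1; 1(-2) + 2 = 0; 0(-2) - 9 = -9; (-9)(-2) - 18 = 0 → quotient x^2 - 9, remainder 0.
Solve the quadratic x^2 - 9 = 0: discriminant = 0^2 - 4(1)(-9) = 0 + 36 = 36.
sqrt(36) = 6, so x = (0 ± 6)/2: x = 3 or x = -3.

x = -3, x = -2, x = 3


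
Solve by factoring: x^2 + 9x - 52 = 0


We need two numbers that multiply to -52 and add to 9.
Those numbers are -4 and 13 (since (-4) * 13 = -52 and (-4) + 13 = 9).
So x^2 + 9x - 52 = (x - 4)(x + 13) = 0
Setting each factor to zero: x = 4 or x = -13

x = -13, x = 4


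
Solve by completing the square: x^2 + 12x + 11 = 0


Start: x^2 + 12x + 11 = 0
Move constant: x^2 + 12x = -11
Half of 12 is 6, squared is 36
Add 36 to both sides: x^2 + 12x + 36 = 25
(x + 6)^2 = 25
x + 6 = ±5
x = -6 + 5 = -1 or x = -6 - 5 = -11

x = -11, x = -1


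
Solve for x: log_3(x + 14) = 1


Convert to exponential form: x + 14 = 3^1 = 3
x = 3 - 14 = -11
Check: log_3(-11 + 14) = log_3(3) = log_3(3) = 1 ✓

x = -11


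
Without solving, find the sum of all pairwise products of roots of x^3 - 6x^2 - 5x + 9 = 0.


By Vieta's formulas for x^3 + bx^2 + cx + d = 0:
  r1 + r2 + r3 = -b/a = 6
  r1*r2 + r1*r3 + r2*r3 = c/a = -5
  r1*r2*r3 = -d/a = -9


Sum of pairwise products = -5


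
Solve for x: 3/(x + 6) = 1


Multiply both sides by (x + 6): 3 = 1(x + 6)
Distribute: 3 = x + 6
x = 3 - 6 = -3
x = -3

x = -3


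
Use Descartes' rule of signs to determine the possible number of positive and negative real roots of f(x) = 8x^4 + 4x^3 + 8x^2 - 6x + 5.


Descartes' rule of signs:

For positive roots, count sign changes in f(x) = 8x^4 + 4x^3 + 8x^2 - 6x + 5:
Signs of coefficients: +, +, +, -, +
Number of sign changes: 2
Possible positive real roots: 2, 0

For negative roots, examine f(-x) = 8x^4 - 4x^3 + 8x^2 + 6x + 5:
Signs of coefficients: +, -, +, +, +
Number of sign changes: 2
Possible negative real roots: 2, 0

Positive roots: 2 or 0; Negative roots: 2 or 0


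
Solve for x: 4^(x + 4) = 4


Express both sides with the same base.
4 = 4^1
Since the bases match, equate exponents: x + 4 = 1
So x = 1 - (4) = -3

x = -3


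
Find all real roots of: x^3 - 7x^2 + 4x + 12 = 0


Let p(x) = x^3 - 7x^2 + 4x + 12. By the rational root theorem (leading coefficient 1), any rational root is an integer divisor of 12: try ±1, ±2, ... in turn.
Test x = 1: value = 10 ≠ 0.
Test x = -1: value = 0 ✓, so (x + 1) is a factor.
Synthetic division by (x + 1): bring down 1; 1(-1) - 7 = -8; (-8)(-1) + 4 = 12; 12(-1) + 12 = 0 → quotient x^2 - 8x + 12, remainder 0.
Solve the quadratic x^2 - 8x + 12 = 0: discriminant = (-8)^2 - 4(1)(12) = 64 - 48 = 16.
sqrt(16) = 4, so x = (8 ± 4)/2: x = 6 or x = 2.

x = -1, x = 2, x = 6


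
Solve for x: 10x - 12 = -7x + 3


Starting with: 10x - 12 = -7x + 3
Move all x terms to left: (10 + 7)x = 3 + 12
Simplify: 17x = 15
Divide both sides by 17: x = 15/17

x = 15/17


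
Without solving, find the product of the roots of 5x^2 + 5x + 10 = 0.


By Vieta's formulas for ax^2 + bx + c = 0:
  Sum of roots = -b/a
  Product of roots = c/a

Here a = 5, b = 5, c = 10
Sum = -(5)/5 = -1
Product = 10/5 = 2

Product = 2


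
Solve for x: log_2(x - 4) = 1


Convert to exponential form: x - 4 = 2^1 = 2
x = 2 + 4 = 6
Check: log_2(6 - 4) = log_2(2) = log_2(2) = 1 ✓

x = 6


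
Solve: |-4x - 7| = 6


An absolute value equation |expr| = 6 gives two cases:
Case 1: -4x - 7 = 6
  -4x = 13, so x = -13/4
Case 2: -4x - 7 = -6
  -4x = 1, so x = -1/4

x = -13/4, x = -1/4


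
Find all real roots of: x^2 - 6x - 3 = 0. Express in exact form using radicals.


Using the quadratic formula: x = (-b ± sqrt(b^2 - 4ac)) / (2a)
Here a = 1, b = -6, c = -3
Discriminant = b^2 - 4ac = (-6)^2 - 4(1)(-3) = 36 + 12 = 48
Since discriminant = 48 > 0, there are two real roots.
x = (6 ± 4*sqrt(3)) / 2
Simplifying: x = 3 ± 2*sqrt(3)
Numerically: x ≈ 6.4641 or x ≈ -0.4641

x = 3 + 2*sqrt(3) or x = 3 - 2*sqrt(3)


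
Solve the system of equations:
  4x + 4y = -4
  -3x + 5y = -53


Using Cramer's rule:
Determinant D = (4)(5) - (-3)(4) = 20 + 12 = 32
Dx = (-4)(5) - (-53)(4) = -20 + 212 = 192
Dy = (4)(-53) - (-3)(-4) = -212 - 12 = -224
x = Dx/D = 192/32 = 6
y = Dy/D = -224/32 = -7

x = 6, y = -7


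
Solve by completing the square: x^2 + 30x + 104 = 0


Start: x^2 + 30x + 104 = 0
Move constant: x^2 + 30x = -104
Half of 30 is 15, squared is 225
Add 225 to both sides: x^2 + 30x + 225 = 121
(x + 15)^2 = 121
x + 15 = ±11
x = -15 + 11 = -4 or x = -15 - 11 = -26

x = -26, x = -4


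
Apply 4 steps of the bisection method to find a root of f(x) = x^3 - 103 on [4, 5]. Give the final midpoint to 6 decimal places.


f(x) = x^3 - 103
f(4) = -39 < 0
f(5) = 22 > 0

Step 1: midpoint = (4.000000 + 5.000000)/2 = 4.500000
  f(4.500000) = -11.875000
  f(mid) < 0, so root is in [4.500000, 5.000000]

Step 2: midpoint = (4.500000 + 5.000000)/2 = 4.750000
  f(4.750000) = 4.171875
  f(mid) > 0, so root is in [4.500000, 4.750000]

Step 3: midpoint = (4.500000 + 4.750000)/2 = 4.625000
  f(4.625000) = -4.068359
  f(mid) < 0, so root is in [4.625000, 4.750000]

Step 4: midpoint = (4.625000 + 4.750000)/2 = 4.687500
  f(4.687500) = -0.003174
  f(mid) < 0, so root is in [4.687500, 4.750000]

midpoint = 4.687500


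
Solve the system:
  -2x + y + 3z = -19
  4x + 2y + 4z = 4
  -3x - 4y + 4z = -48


Using Cramer's rule. Expand each determinant along the first row.
D  = (-2)*[2*4 - 4*(-4)] - 1*[4*4 - 4*(-3)] + 3*[4*(-4) - 2*(-3)]
  = (-2)*(24) - 1*(28) + 3*(-10) = -106
Dx = (-19)*[2*4 - 4*(-4)] - 1*[4*4 - 4*(-48)] + 3*[4*(-4) - 2*(-48)]
  = (-19)*(24) - 1*(208) + 3*(80) = -424
Dy = (-2)*[4*4 - 4*(-48)] - (-19)*[4*4 - 4*(-3)] + 3*[4*(-48) - 4*(-3)]
  = (-2)*(208) - (-19)*(28) + 3*(-180) = -424
Dz = (-2)*[2*(-48) - 4*(-4)] - 1*[4*(-48) - 4*(-3)] + (-19)*[4*(-4) - 2*(-3)]
  = (-2)*(-80) - 1*(-180) + (-19)*(-10) = 530
x = Dx/D = -424/-106 = 4, y = Dy/D = -424/-106 = 4, z = Dz/D = 530/-106 = -5
Check eq1: (-2)(4) + (1)(4) + (3)(-5) = -19 = -19 ✓
Check eq2: (4)(4) + (2)(4) + (4)(-5) = 4 = 4 ✓
Check eq3: (-3)(4) + (-4)(4) + (4)(-5) = -48 = -48 ✓

x = 4, y = 4, z = -5


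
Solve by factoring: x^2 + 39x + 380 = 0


We need two numbers that multiply to 380 and add to 39.
Those numbers are 20 and 19 (since 20 * 19 = 380 and 20 + 19 = 39).
So x^2 + 39x + 380 = (x + 20)(x + 19) = 0
Setting each factor to zero: x = -20 or x = -19

x = -20, x = -19


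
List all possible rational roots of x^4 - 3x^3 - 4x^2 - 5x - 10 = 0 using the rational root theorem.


Rational root theorem: possible roots are ±p/q where:
  p divides the constant term (-10): p ∈ {1, 2, 5, 10}
  q divides the leading coefficient (1): q ∈ {1}

All possible rational roots: -10, -5, -2, -1, 1, 2, 5, 10

-10, -5, -2, -1, 1, 2, 5, 10


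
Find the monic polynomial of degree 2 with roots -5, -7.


A monic polynomial with roots -5, -7 is:
p(x) = (x + 5)(x + 7)
After multiplying by (x + 5): x + 5
After multiplying by (x + 7): x^2 + 12x + 35

x^2 + 12x + 35


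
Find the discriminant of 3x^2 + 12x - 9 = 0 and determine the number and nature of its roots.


For ax^2 + bx + c = 0, discriminant D = b^2 - 4ac
Here a = 3, b = 12, c = -9
D = (12)^2 - 4(3)(-9) = 144 + 108 = 252

D = 252 > 0 but not a perfect square
The equation has 2 distinct real irrational roots.

Discriminant = 252, 2 distinct real irrational roots


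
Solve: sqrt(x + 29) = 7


Square both sides: x + 29 = 7^2 = 49
x = 49 - 29 = 20
x = 20
Check: sqrt(1*20 + 29) = sqrt(49) = 7 ✓

x = 20


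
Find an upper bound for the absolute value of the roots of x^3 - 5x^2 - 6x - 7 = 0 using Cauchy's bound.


Cauchy's bound: all roots r satisfy |r| <= 1 + max(|a_i/a_n|) for i = 0,...,n-1
where a_n is the leading coefficient.

Coefficients: [1, -5, -6, -7]
Leading coefficient a_n = 1
Ratios |a_i/a_n|: 5, 6, 7
Maximum ratio: 7
Cauchy's bound: |r| <= 1 + 7 = 8

Upper bound = 8


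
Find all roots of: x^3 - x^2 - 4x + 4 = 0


Let p(x) = x^3 - x^2 - 4x + 4. By the rational root theorem (leading coefficient 1), any rational root is an integer divisor of 4: try ±1, ±2, ... in turn.
Test x = 1: value = 0 ✓, so (x - 1) is a factor.
Synthetic division by (x - 1): bring down 1; 1(1) - 1 = 0; 0(1) - 4 = -4; (-4)(1) + 4 = 0 → quotient x^2 - 4, remainder 0.
Solve the quadratic x^2 - 4 = 0: discriminant = 0^2 - 4(1)(-4) = 0 + 16 = 16.
sqrt(16) = 4, so x = (0 ± 4)/2: x = 2 or x = -2.
Collecting all roots found:

x = -2, x = 1, x = 2


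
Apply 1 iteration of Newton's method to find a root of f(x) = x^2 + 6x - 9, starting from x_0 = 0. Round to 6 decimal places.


Newton's method: x_(n+1) = x_n - f(x_n)/f'(x_n)
f(x) = x^2 + 6x - 9
f'(x) = 2x + 6

Iteration 1:
  f(0.000000) = -9.000000
  f'(0.000000) = 6.000000
  x_1 = 0.000000 - (-9.000000)/(6.000000) = 1.500000

x_1 = 1.500000


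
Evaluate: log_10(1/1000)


We need the exponent such that 10^? = 1/1000
10^(-3) = 1/10^3 = 1/1000
Therefore log_10(1/1000) = -3

-3


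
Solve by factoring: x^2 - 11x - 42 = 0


We need two numbers that multiply to -42 and add to -11.
Those numbers are -14 and 3 (since (-14) * 3 = -42 and (-14) + 3 = -11).
So x^2 - 11x - 42 = (x - 14)(x + 3) = 0
Setting each factor to zero: x = 14 or x = -3

x = -3, x = 14


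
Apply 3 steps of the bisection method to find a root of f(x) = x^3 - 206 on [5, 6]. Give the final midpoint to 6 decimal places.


f(x) = x^3 - 206
f(5) = -81 < 0
f(6) = 10 > 0

Step 1: midpoint = (5.000000 + 6.000000)/2 = 5.500000
  f(5.500000) = -39.625000
  f(mid) < 0, so root is in [5.500000, 6.000000]

Step 2: midpoint = (5.500000 + 6.000000)/2 = 5.750000
  f(5.750000) = -15.890625
  f(mid) < 0, so root is in [5.750000, 6.000000]

Step 3: midpoint = (5.750000 + 6.000000)/2 = 5.875000
  f(5.875000) = -3.220703
  f(mid) < 0, so root is in [5.875000, 6.000000]

midpoint = 5.875000


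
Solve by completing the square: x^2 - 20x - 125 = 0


Start: x^2 - 20x - 125 = 0
Move constant: x^2 - 20x = 125
Half of -20 is -10, squared is 100
Add 100 to both sides: x^2 - 20x + 100 = 225
(x - 10)^2 = 225
x - 10 = ±15
x = 10 + 15 = 25 or x = 10 - 15 = -5

x = -5, x = 25


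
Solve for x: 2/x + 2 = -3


Subtract 2 from both sides: 2/x = -5
Multiply both sides by x: 2 = -5 * x
Divide by -5: x = -2/5

x = -2/5


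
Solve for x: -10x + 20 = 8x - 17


Starting with: -10x + 20 = 8x - 17
Move all x terms to left: (-10 - 8)x = -17 - 20
Simplify: -18x = -37
Divide both sides by -18: x = 37/18

x = 37/18


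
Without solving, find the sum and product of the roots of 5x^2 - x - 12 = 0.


By Vieta's formulas for ax^2 + bx + c = 0:
  Sum of roots = -b/a
  Product of roots = c/a

Here a = 5, b = -1, c = -12
Sum = -(-1)/5 = 1/5
Product = -12/5 = -12/5

Sum = 1/5, Product = -12/5


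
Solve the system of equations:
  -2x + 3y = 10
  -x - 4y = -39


Using Cramer's rule:
Determinant D = (-2)(-4) - (-1)(3) = 8 + 3 = 11
Dx = (10)(-4) - (-39)(3) = -40 + 117 = 77
Dy = (-2)(-39) - (-1)(10) = 78 + 10 = 88
x = Dx/D = 77/11 = 7
y = Dy/D = 88/11 = 8

x = 7, y = 8


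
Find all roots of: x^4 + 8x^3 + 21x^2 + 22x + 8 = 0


Let p(x) = x^4 + 8x^3 + 21x^2 + 22x + 8. By the rational root theorem (leading coefficient 1), any rational root is an integer divisor of 8: try ±1, ±2, ... in turn.
Test x = 1: value = 60 ≠ 0.
Test x = -1: value = 0 ✓, so (x + 1) is a factor.
Synthetic division by (x + 1): bring down 1; 1(-1) + 8 = 7; 7(-1) + 21 = 14; 14(-1) + 22 = 8; 8(-1) + 8 = 0 → quotient x^3 + 7x^2 + 14x + 8, remainder 0.
Continue with the quotient x^3 + 7x^2 + 14x + 8 (candidates must divide 8; re-test x = -1 first in case it repeats).
Test x = -1: value = 0 ✓, so (x + 1) is a factor.
Synthetic division by (x + 1): bring down 1; 1(-1) + 7 = 6; 6(-1) + 14 = 8; 8(-1) + 8 = 0 → quotient x^2 + 6x + 8, remainder 0.
Solve the quadratic x^2 + 6x + 8 = 0: discriminant = 6^2 - 4(1)(8) = 36 - 32 = 4.
sqrt(4) = 2, so x = (-6 ± 2)/2: x = -2 or x = -4.
Collecting all roots found:

x = -4, x = -2, x = -1 (multiplicity 2)


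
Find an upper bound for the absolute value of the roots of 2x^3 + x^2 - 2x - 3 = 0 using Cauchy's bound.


Cauchy's bound: all roots r satisfy |r| <= 1 + max(|a_i/a_n|) for i = 0,...,n-1
where a_n is the leading coefficient.

Coefficients: [2, 1, -2, -3]
Leading coefficient a_n = 2
Ratios |a_i/a_n|: 1/2, 1, 3/2
Maximum ratio: 3/2
Cauchy's bound: |r| <= 1 + 3/2 = 5/2

Upper bound = 5/2


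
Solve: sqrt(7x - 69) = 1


Square both sides: 7x - 69 = 1^2 = 1
7x = 1 + 69 = 70
x = 10
Check: sqrt(7*10 - 69) = sqrt(1) = 1 ✓

x = 10


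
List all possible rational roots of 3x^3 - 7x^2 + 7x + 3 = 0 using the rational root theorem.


Rational root theorem: possible roots are ±p/q where:
  p divides the constant term (3): p ∈ {1, 3}
  q divides the leading coefficient (3): q ∈ {1, 3}

All possible rational roots: -3, -1, -1/3, 1/3, 1, 3

-3, -1, -1/3, 1/3, 1, 3


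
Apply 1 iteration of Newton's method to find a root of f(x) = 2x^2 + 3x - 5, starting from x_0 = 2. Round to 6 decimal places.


Newton's method: x_(n+1) = x_n - f(x_n)/f'(x_n)
f(x) = 2x^2 + 3x - 5
f'(x) = 4x + 3

Iteration 1:
  f(2.000000) = 9.000000
  f'(2.000000) = 11.000000
  x_1 = 2.000000 - (9.000000)/(11.000000) = 1.181818

x_1 = 1.181818


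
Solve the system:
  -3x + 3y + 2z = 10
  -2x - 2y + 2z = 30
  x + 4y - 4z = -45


Using Cramer's rule. Expand each determinant along the first row.
D  = (-3)*[(-2)*(-4) - 2*4] - 3*[(-2)*(-4) - 2*1] + 2*[(-2)*4 - (-2)*1]
  = (-3)*(0) - 3*(6) + 2*(-6) = -30
Dx = 10*[(-2)*(-4) - 2*4] - 3*[30*(-4) - 2*(-45)] + 2*[30*4 - (-2)*(-45)]
  = 10*(0) - 3*(-30) + 2*(30) = 150
Dy = (-3)*[30*(-4) - 2*(-45)] - 10*[(-2)*(-4) - 2*1] + 2*[(-2)*(-45) - 30*1]
  = (-3)*(-30) - 10*(6) + 2*(60) = 150
Dz = (-3)*[(-2)*(-45) - 30*4] - 3*[(-2)*(-45) - 30*1] + 10*[(-2)*4 - (-2)*1]
  = (-3)*(-30) - 3*(60) + 10*(-6) = -150
x = Dx/D = 150/-30 = -5, y = Dy/D = 150/-30 = -5, z = Dz/D = -150/-30 = 5
Check eq1: (-3)(-5) + (3)(-5) + (2)(5) = 10 = 10 ✓
Check eq2: (-2)(-5) + (-2)(-5) + (2)(5) = 30 = 30 ✓
Check eq3: (1)(-5) + (4)(-5) + (-4)(5) = -45 = -45 ✓

x = -5, y = -5, z = 5


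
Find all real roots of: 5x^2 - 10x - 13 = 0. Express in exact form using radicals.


Using the quadratic formula: x = (-b ± sqrt(b^2 - 4ac)) / (2a)
Here a = 5, b = -10, c = -13
Discriminant = b^2 - 4ac = (-10)^2 - 4(5)(-13) = 100 + 260 = 360
Since discriminant = 360 > 0, there are two real roots.
x = (10 ± 6*sqrt(10)) / 10
Simplifying: x = (5 ± 3*sqrt(10)) / 5
Numerically: x ≈ 2.8974 or x ≈ -0.8974

x = (5 + 3*sqrt(10)) / 5 or x = (5 - 3*sqrt(10)) / 5


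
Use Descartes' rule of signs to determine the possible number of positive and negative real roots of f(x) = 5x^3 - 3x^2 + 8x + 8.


Descartes' rule of signs:

For positive roots, count sign changes in f(x) = 5x^3 - 3x^2 + 8x + 8:
Signs of coefficients: +, -, +, +
Number of sign changes: 2
Possible positive real roots: 2, 0

For negative roots, examine f(-x) = -5x^3 - 3x^2 - 8x + 8:
Signs of coefficients: -, -, -, +
Number of sign changes: 1
Possible negative real roots: 1

Positive roots: 2 or 0; Negative roots: 1


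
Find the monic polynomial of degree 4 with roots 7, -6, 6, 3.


A monic polynomial with roots 7, -6, 6, 3 is:
p(x) = (x - 7)(x + 6)(x - 6)(x - 3)
After multiplying by (x - 7): x - 7
After multiplying by (x + 6): x^2 - x - 42
After multiplying by (x - 6): x^3 - 7x^2 - 36x + 252
After multiplying by (x - 3): x^4 - 10x^3 - 15x^2 + 360x - 756

x^4 - 10x^3 - 15x^2 + 360x - 756


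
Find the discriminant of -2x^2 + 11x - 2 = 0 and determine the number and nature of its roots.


For ax^2 + bx + c = 0, discriminant D = b^2 - 4ac
Here a = -2, b = 11, c = -2
D = (11)^2 - 4(-2)(-2) = 121 - 16 = 105

D = 105 > 0 but not a perfect square
The equation has 2 distinct real irrational roots.

Discriminant = 105, 2 distinct real irrational roots


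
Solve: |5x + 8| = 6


An absolute value equation |expr| = 6 gives two cases:
Case 1: 5x + 8 = 6
  5x = -2, so x = -2/5
Case 2: 5x + 8 = -6
  5x = -14, so x = -14/5

x = -14/5, x = -2/5


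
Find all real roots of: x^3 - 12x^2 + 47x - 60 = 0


Let p(x) = x^3 - 12x^2 + 47x - 60. By the rational root theorem (leading coefficient 1), any rational root is an integer divisor of 60: try ±1, ±2, ... in turn.
Test x = 1: value = -24 ≠ 0.
Test x = -1: value = -120 ≠ 0.
Test x = 2: value = -6 ≠ 0.
Test x = -2: value = -210 ≠ 0.
Test x = 3: value = 0 ✓, so (x - 3) is a factor.
Synthetic division by (x - 3): bring down 1; 1(3) - 12 = -9; (-9)(3) + 47 = 20; 20(3) - 60 = 0 → quotient x^2 - 9x + 20, remainder 0.
Solve the quadratic x^2 - 9x + 20 = 0: discriminant = (-9)^2 - 4(1)(20) = 81 - 80 = 1.
sqrt(1) = 1, so x = (9 ± 1)/2: x = 5 or x = 4.

x = 3, x = 4, x = 5


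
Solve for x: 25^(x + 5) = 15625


Express both sides with the same base.
15625 = 25^3
Since the bases match, equate exponents: x + 5 = 3
So x = 3 - (5) = -2

x = -2


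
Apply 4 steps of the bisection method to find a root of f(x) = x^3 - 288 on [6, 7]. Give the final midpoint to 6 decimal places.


f(x) = x^3 - 288
f(6) = -72 < 0
f(7) = 55 > 0

Step 1: midpoint = (6.000000 + 7.000000)/2 = 6.500000
  f(6.500000) = -13.375000
  f(mid) < 0, so root is in [6.500000, 7.000000]

Step 2: midpoint = (6.500000 + 7.000000)/2 = 6.750000
  f(6.750000) = 19.546875
  f(mid) > 0, so root is in [6.500000, 6.750000]

Step 3: midpoint = (6.500000 + 6.750000)/2 = 6.625000
  f(6.625000) = 2.775391
  f(mid) > 0, so root is in [6.500000, 6.625000]

Step 4: midpoint = (6.500000 + 6.625000)/2 = 6.562500
  f(6.562500) = -5.376709
  f(mid) < 0, so root is in [6.562500, 6.625000]

midpoint = 6.562500


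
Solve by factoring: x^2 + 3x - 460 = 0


We need two numbers that multiply to -460 and add to 3.
Those numbers are 23 and -20 (since 23 * (-20) = -460 and 23 + (-20) = 3).
So x^2 + 3x - 460 = (x + 23)(x - 20) = 0
Setting each factor to zero: x = -23 or x = 20

x = -23, x = 20


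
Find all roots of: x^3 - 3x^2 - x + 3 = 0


Let p(x) = x^3 - 3x^2 - x + 3. By the rational root theorem (leading coefficient 1), any rational root is an integer divisor of 3: try ±1, ±2, ... in turn.
Test x = 1: value = 0 ✓, so (x - 1) is a factor.
Synthetic division by (x - 1): bring down 1; 1(1) - 3 = -2; (-2)(1) - 1 = -3; (-3)(1) + 3 = 0 → quotient x^2 - 2x - 3, remainder 0.
Solve the quadratic x^2 - 2x - 3 = 0: discriminant = (-2)^2 - 4(1)(-3) = 4 + 12 = 16.
sqrt(16) = 4, so x = (2 ± 4)/2: x = 3 or x = -1.
Collecting all roots found:

x = -1, x = 1, x = 3


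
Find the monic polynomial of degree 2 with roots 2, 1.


A monic polynomial with roots 2, 1 is:
p(x) = (x - 2)(x - 1)
After multiplying by (x - 2): x - 2
After multiplying by (x - 1): x^2 - 3x + 2

x^2 - 3x + 2


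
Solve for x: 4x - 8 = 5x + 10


Starting with: 4x - 8 = 5x + 10
Move all x terms to left: (4 - 5)x = 10 + 8
Simplify: -x = 18
Divide both sides by -1: x = -18

x = -18


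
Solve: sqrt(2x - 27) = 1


Square both sides: 2x - 27 = 1^2 = 1
2x = 1 + 27 = 28
x = 14
Check: sqrt(2*14 - 27) = sqrt(1) = 1 ✓

x = 14


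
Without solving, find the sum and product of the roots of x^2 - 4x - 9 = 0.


By Vieta's formulas for ax^2 + bx + c = 0:
  Sum of roots = -b/a
  Product of roots = c/a

Here a = 1, b = -4, c = -9
Sum = -(-4)/1 = 4
Product = -9/1 = -9

Sum = 4, Product = -9


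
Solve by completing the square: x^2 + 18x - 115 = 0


Start: x^2 + 18x - 115 = 0
Move constant: x^2 + 18x = 115
Half of 18 is 9, squared is 81
Add 81 to both sides: x^2 + 18x + 81 = 196
(x + 9)^2 = 196
x + 9 = ±14
x = -9 + 14 = 5 or x = -9 - 14 = -23

x = -23, x = 5


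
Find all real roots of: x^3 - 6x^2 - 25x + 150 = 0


Let p(x) = x^3 - 6x^2 - 25x + 150. By the rational root theorem (leading coefficient 1), any rational root is an integer divisor of 150: try ±1, ±2, ... in turn.
Test x = 1: value = 120 ≠ 0.
Test x = -1: value = 168 ≠ 0.
Test x = 2: value = 84 ≠ 0.
Test x = -2: value = 168 ≠ 0.
Test x = 3: value = 48 ≠ 0.
Test x = -3: value = 144 ≠ 0.
Test x = 5: value = 0 ✓, so (x - 5) is a factor.
Synthetic division by (x - 5): bring down 1; 1(5) - 6 = -1; (-1)(5) - 25 = -30; (-30)(5) + 150 = 0 → quotient x^2 - x - 30, remainder 0.
Solve the quadratic x^2 - x - 30 = 0: discriminant = (-1)^2 - 4(1)(-30) = 1 + 120 = 121.
sqrt(121) = 11, so x = (1 ± 11)/2: x = 6 or x = -5.

x = -5, x = 5, x = 6


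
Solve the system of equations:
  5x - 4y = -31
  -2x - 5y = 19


Using Cramer's rule:
Determinant D = (5)(-5) - (-2)(-4) = -25 - 8 = -33
Dx = (-31)(-5) - (19)(-4) = 155 + 76 = 231
Dy = (5)(19) - (-2)(-31) = 95 - 62 = 33
x = Dx/D = 231/-33 = -7
y = Dy/D = 33/-33 = -1

x = -7, y = -1


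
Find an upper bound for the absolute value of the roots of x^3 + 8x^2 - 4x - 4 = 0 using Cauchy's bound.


Cauchy's bound: all roots r satisfy |r| <= 1 + max(|a_i/a_n|) for i = 0,...,n-1
where a_n is the leading coefficient.

Coefficients: [1, 8, -4, -4]
Leading coefficient a_n = 1
Ratios |a_i/a_n|: 8, 4, 4
Maximum ratio: 8
Cauchy's bound: |r| <= 1 + 8 = 9

Upper bound = 9


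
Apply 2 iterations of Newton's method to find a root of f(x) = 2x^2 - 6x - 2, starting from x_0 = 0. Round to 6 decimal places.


Newton's method: x_(n+1) = x_n - f(x_n)/f'(x_n)
f(x) = 2x^2 - 6x - 2
f'(x) = 4x - 6

Iteration 1:
  f(0.000000) = -2.000000
  f'(0.000000) = -6.000000
  x_1 = 0.000000 - (-2.000000)/(-6.000000) = -0.333333

Iteration 2:
  f(-0.333333) = 0.222222
  f'(-0.333333) = -7.333333
  x_2 = -0.333333 - (0.222222)/(-7.333333) = -0.303030

x_2 = -0.303030


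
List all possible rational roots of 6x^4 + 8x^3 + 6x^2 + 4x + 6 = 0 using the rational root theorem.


Rational root theorem: possible roots are ±p/q where:
  p divides the constant term (6): p ∈ {1, 2, 3, 6}
  q divides the leading coefficient (6): q ∈ {1, 2, 3, 6}

All possible rational roots: -6, -3, -2, -3/2, -1, -2/3, -1/2, -1/3, -1/6, 1/6, 1/3, 1/2, 2/3, 1, 3/2, 2, 3, 6

-6, -3, -2, -3/2, -1, -2/3, -1/2, -1/3, -1/6, 1/6, 1/3, 1/2, 2/3, 1, 3/2, 2, 3, 6


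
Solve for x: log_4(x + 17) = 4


Convert to exponential form: x + 17 = 4^4 = 256
x = 256 - 17 = 239
Check: log_4(239 + 17) = log_4(256) = log_4(256) = 4 ✓

x = 239


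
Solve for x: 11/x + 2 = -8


Subtract 2 from both sides: 11/x = -10
Multiply both sides by x: 11 = -10 * x
Divide by -10: x = -11/10

x = -11/10


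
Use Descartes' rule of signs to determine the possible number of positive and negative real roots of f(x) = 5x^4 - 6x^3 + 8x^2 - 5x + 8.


Descartes' rule of signs:

For positive roots, count sign changes in f(x) = 5x^4 - 6x^3 + 8x^2 - 5x + 8:
Signs of coefficients: +, -, +, -, +
Number of sign changes: 4
Possible positive real roots: 4, 2, 0

For negative roots, examine f(-x) = 5x^4 + 6x^3 + 8x^2 + 5x + 8:
Signs of coefficients: +, +, +, +, +
Number of sign changes: 0
Possible negative real roots: 0

Positive roots: 4 or 2 or 0; Negative roots: 0


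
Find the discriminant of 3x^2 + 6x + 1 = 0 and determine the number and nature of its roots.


For ax^2 + bx + c = 0, discriminant D = b^2 - 4ac
Here a = 3, b = 6, c = 1
D = (6)^2 - 4(3)(1) = 36 - 12 = 24

D = 24 > 0 but not a perfect square
The equation has 2 distinct real irrational roots.

Discriminant = 24, 2 distinct real irrational roots


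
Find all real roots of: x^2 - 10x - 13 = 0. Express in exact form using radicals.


Using the quadratic formula: x = (-b ± sqrt(b^2 - 4ac)) / (2a)
Here a = 1, b = -10, c = -13
Discriminant = b^2 - 4ac = (-10)^2 - 4(1)(-13) = 100 + 52 = 152
Since discriminant = 152 > 0, there are two real roots.
x = (10 ± 2*sqrt(38)) / 2
Simplifying: x = 5 ± sqrt(38)
Numerically: x ≈ 11.1644 or x ≈ -1.1644

x = 5 + sqrt(38) or x = 5 - sqrt(38)


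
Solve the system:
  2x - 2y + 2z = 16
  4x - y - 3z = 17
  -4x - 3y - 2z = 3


Using Cramer's rule. Expand each determinant along the first row.
D  = 2*[(-1)*(-2) - (-3)*(-3)] - (-2)*[4*(-2) - (-3)*(-4)] + 2*[4*(-3) - (-1)*(-4)]
  = 2*(-7) - (-2)*(-20) + 2*(-16) = -86
Dx = 16*[(-1)*(-2) - (-3)*(-3)] - (-2)*[17*(-2) - (-3)*3] + 2*[17*(-3) - (-1)*3]
  = 16*(-7) - (-2)*(-25) + 2*(-48) = -258
Dy = 2*[17*(-2) - (-3)*3] - 16*[4*(-2) - (-3)*(-4)] + 2*[4*3 - 17*(-4)]
  = 2*(-25) - 16*(-20) + 2*(80) = 430
Dz = 2*[(-1)*3 - 17*(-3)] - (-2)*[4*3 - 17*(-4)] + 16*[4*(-3) - (-1)*(-4)]
  = 2*(48) - (-2)*(80) + 16*(-16) = 0
x = Dx/D = -258/-86 = 3, y = Dy/D = 430/-86 = -5, z = Dz/D = 0/-86 = 0
Check eq1: (2)(3) + (-2)(-5) + (2)(0) = 16 = 16 ✓
Check eq2: (4)(3) + (-1)(-5) + (-3)(0) = 17 = 17 ✓
Check eq3: (-4)(3) + (-3)(-5) + (-2)(0) = 3 = 3 ✓

x = 3, y = -5, z = 0


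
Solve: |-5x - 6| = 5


An absolute value equation |expr| = 5 gives two cases:
Case 1: -5x - 6 = 5
  -5x = 11, so x = -11/5
Case 2: -5x - 6 = -5
  -5x = 1, so x = -1/5

x = -11/5, x = -1/5


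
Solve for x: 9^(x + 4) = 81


Express both sides with the same base.
81 = 9^2
Since the bases match, equate exponents: x + 4 = 2
So x = 2 - (4) = -2

x = -2


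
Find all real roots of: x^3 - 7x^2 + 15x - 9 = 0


Let p(x) = x^3 - 7x^2 + 15x - 9. By the rational root theorem (leading coefficient 1), any rational root is an integer divisor of 9: try ±1, ±2, ... in turn.
Test x = 1: value = 0 ✓, so (x - 1) is a factor.
Synthetic division by (x - 1): bring down 1; 1(1) - 7 = -6; (-6)(1) + 15 = 9; 9(1) - 9 = 0 → quotient x^2 - 6x + 9, remainder 0.
Solve the quadratic x^2 - 6x + 9 = 0: discriminant = (-6)^2 - 4(1)(9) = 36 - 36 = 0.
Discriminant = 0, so a double root: x = 6/2 = 3.

x = 1, x = 3 (multiplicity 2)


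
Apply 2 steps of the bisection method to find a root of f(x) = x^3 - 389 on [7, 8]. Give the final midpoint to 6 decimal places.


f(x) = x^3 - 389
f(7) = -46 < 0
f(8) = 123 > 0

Step 1: midpoint = (7.000000 + 8.000000)/2 = 7.500000
  f(7.500000) = 32.875000
  f(mid) > 0, so root is in [7.000000, 7.500000]

Step 2: midpoint = (7.000000 + 7.500000)/2 = 7.250000
  f(7.250000) = -7.921875
  f(mid) < 0, so root is in [7.250000, 7.500000]

midpoint = 7.250000


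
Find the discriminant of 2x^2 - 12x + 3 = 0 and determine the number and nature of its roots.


For ax^2 + bx + c = 0, discriminant D = b^2 - 4ac
Here a = 2, b = -12, c = 3
D = (-12)^2 - 4(2)(3) = 144 - 24 = 120

D = 120 > 0 but not a perfect square
The equation has 2 distinct real irrational roots.

Discriminant = 120, 2 distinct real irrational roots


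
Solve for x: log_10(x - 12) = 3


Convert to exponential form: x - 12 = 10^3 = 1000
x = 1000 + 12 = 1012
Check: log_10(1012 - 12) = log_10(1000) = log_10(1000) = 3 ✓

x = 1012


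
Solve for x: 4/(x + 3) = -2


Multiply both sides by (x + 3): 4 = -2(x + 3)
Distribute: 4 = -2x - 6
-2x = 4 + 6 = 10
x = -5

x = -5


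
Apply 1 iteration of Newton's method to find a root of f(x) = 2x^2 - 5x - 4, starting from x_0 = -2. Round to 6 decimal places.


Newton's method: x_(n+1) = x_n - f(x_n)/f'(x_n)
f(x) = 2x^2 - 5x - 4
f'(x) = 4x - 5

Iteration 1:
  f(-2.000000) = 14.000000
  f'(-2.000000) = -13.000000
  x_1 = -2.000000 - (14.000000)/(-13.000000) = -0.923077

x_1 = -0.923077


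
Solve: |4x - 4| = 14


An absolute value equation |expr| = 14 gives two cases:
Case 1: 4x - 4 = 14
  4x = 18, so x = 9/2
Case 2: 4x - 4 = -14
  4x = -10, so x = -5/2

x = -5/2, x = 9/2


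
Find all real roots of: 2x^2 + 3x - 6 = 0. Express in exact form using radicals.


Using the quadratic formula: x = (-b ± sqrt(b^2 - 4ac)) / (2a)
Here a = 2, b = 3, c = -6
Discriminant = b^2 - 4ac = 3^2 - 4(2)(-6) = 9 + 48 = 57
Since discriminant = 57 > 0, there are two real roots.
x = (-3 ± sqrt(57)) / 4
Numerically: x ≈ 1.1375 or x ≈ -2.6375

x = (-3 + sqrt(57)) / 4 or x = (-3 - sqrt(57)) / 4


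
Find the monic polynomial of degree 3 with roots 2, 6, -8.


A monic polynomial with roots 2, 6, -8 is:
p(x) = (x - 2)(x - 6)(x + 8)
After multiplying by (x - 2): x - 2
After multiplying by (x - 6): x^2 - 8x + 12
After multiplying by (x + 8): x^3 - 52x + 96

x^3 - 52x + 96


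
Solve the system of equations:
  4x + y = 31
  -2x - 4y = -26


Using Cramer's rule:
Determinant D = (4)(-4) - (-2)(1) = -16 + 2 = -14
Dx = (31)(-4) - (-26)(1) = -124 + 26 = -98
Dy = (4)(-26) - (-2)(31) = -104 + 62 = -42
x = Dx/D = -98/-14 = 7
y = Dy/D = -42/-14 = 3

x = 7, y = 3


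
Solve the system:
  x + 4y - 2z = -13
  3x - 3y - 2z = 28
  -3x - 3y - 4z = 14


Using Cramer's rule. Expand each determinant along the first row.
D  = 1*[(-3)*(-4) - (-2)*(-3)] - 4*[3*(-4) - (-2)*(-3)] + (-2)*[3*(-3) - (-3)*(-3)]
  = 1*(6) - 4*(-18) + (-2)*(-18) = 114
Dx = (-13)*[(-3)*(-4) - (-2)*(-3)] - 4*[28*(-4) - (-2)*14] + (-2)*[28*(-3) - (-3)*14]
  = (-13)*(6) - 4*(-84) + (-2)*(-42) = 342
Dy = 1*[28*(-4) - (-2)*14] - (-13)*[3*(-4) - (-2)*(-3)] + (-2)*[3*14 - 28*(-3)]
  = 1*(-84) - (-13)*(-18) + (-2)*(126) = -570
Dz = 1*[(-3)*14 - 28*(-3)] - 4*[3*14 - 28*(-3)] + (-13)*[3*(-3) - (-3)*(-3)]
  = 1*(42) - 4*(126) + (-13)*(-18) = -228
x = Dx/D = 342/114 = 3, y = Dy/D = -570/114 = -5, z = Dz/D = -228/114 = -2
Check eq1: (1)(3) + (4)(-5) + (-2)(-2) = -13 = -13 ✓
Check eq2: (3)(3) + (-3)(-5) + (-2)(-2) = 28 = 28 ✓
Check eq3: (-3)(3) + (-3)(-5) + (-4)(-2) = 14 = 14 ✓

x = 3, y = -5, z = -2


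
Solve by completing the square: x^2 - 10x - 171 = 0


Start: x^2 - 10x - 171 = 0
Move constant: x^2 - 10x = 171
Half of -10 is -5, squared is 25
Add 25 to both sides: x^2 - 10x + 25 = 196
(x - 5)^2 = 196
x - 5 = ±14
x = 5 + 14 = 19 or x = 5 - 14 = -9

x = -9, x = 19


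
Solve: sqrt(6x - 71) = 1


Square both sides: 6x - 71 = 1^2 = 1
6x = 1 + 71 = 72
x = 12
Check: sqrt(6*12 - 71) = sqrt(1) = 1 ✓

x = 12


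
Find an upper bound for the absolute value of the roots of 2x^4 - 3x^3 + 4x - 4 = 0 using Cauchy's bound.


Cauchy's bound: all roots r satisfy |r| <= 1 + max(|a_i/a_n|) for i = 0,...,n-1
where a_n is the leading coefficient.

Coefficients: [2, -3, 0, 4, -4]
Leading coefficient a_n = 2
Ratios |a_i/a_n|: 3/2, 0, 2, 2
Maximum ratio: 2
Cauchy's bound: |r| <= 1 + 2 = 3

Upper bound = 3


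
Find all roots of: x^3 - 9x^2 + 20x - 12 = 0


Let p(x) = x^3 - 9x^2 + 20x - 12. By the rational root theorem (leading coefficient 1), any rational root is an integer divisor of 12: try ±1, ±2, ... in turn.
Test x = 1: value = 0 ✓, so (x - 1) is a factor.
Synthetic division by (x - 1): bring down 1; 1(1) - 9 = -8; (-8)(1) + 20 = 12; 12(1) - 12 = 0 → quotient x^2 - 8x + 12, remainder 0.
Solve the quadratic x^2 - 8x + 12 = 0: discriminant = (-8)^2 - 4(1)(12) = 64 - 48 = 16.
sqrt(16) = 4, so x = (8 ± 4)/2: x = 6 or x = 2.
Collecting all roots found:

x = 1, x = 2, x = 6


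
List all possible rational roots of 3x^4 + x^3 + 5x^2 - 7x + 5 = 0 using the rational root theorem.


Rational root theorem: possible roots are ±p/q where:
  p divides the constant term (5): p ∈ {1, 5}
  q divides the leading coefficient (3): q ∈ {1, 3}

All possible rational roots: -5, -5/3, -1, -1/3, 1/3, 1, 5/3, 5

-5, -5/3, -1, -1/3, 1/3, 1, 5/3, 5


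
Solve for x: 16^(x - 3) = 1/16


Express both sides with the same base.
1/16 = 16^(-1)
Since the bases match, equate exponents: x - 3 = -1
So x = -1 - (-3) = 2

x = 2


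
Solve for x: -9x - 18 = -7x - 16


Starting with: -9x - 18 = -7x - 16
Move all x terms to left: (-9 + 7)x = -16 + 18
Simplify: -2x = 2
Divide both sides by -2: x = -1

x = -1


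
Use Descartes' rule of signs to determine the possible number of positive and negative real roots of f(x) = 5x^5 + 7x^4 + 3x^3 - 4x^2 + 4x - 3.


Descartes' rule of signs:

For positive roots, count sign changes in f(x) = 5x^5 + 7x^4 + 3x^3 - 4x^2 + 4x - 3:
Signs of coefficients: +, +, +, -, +, -
Number of sign changes: 3
Possible positive real roots: 3, 1

For negative roots, examine f(-x) = -5x^5 + 7x^4 - 3x^3 - 4x^2 - 4x - 3:
Signs of coefficients: -, +, -, -, -, -
Number of sign changes: 2
Possible negative real roots: 2, 0

Positive roots: 3 or 1; Negative roots: 2 or 0


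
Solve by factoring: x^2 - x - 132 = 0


We need two numbers that multiply to -132 and add to -1.
Those numbers are 11 and -12 (since 11 * (-12) = -132 and 11 + (-12) = -1).
So x^2 - x - 132 = (x + 11)(x - 12) = 0
Setting each factor to zero: x = -11 or x = 12

x = -11, x = 12


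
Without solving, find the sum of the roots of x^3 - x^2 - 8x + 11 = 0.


By Vieta's formulas for x^3 + bx^2 + cx + d = 0:
  r1 + r2 + r3 = -b/a = 1
  r1*r2 + r1*r3 + r2*r3 = c/a = -8
  r1*r2*r3 = -d/a = -11


Sum = 1


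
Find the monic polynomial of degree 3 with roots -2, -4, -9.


A monic polynomial with roots -2, -4, -9 is:
p(x) = (x + 2)(x + 4)(x + 9)
After multiplying by (x + 2): x + 2
After multiplying by (x + 4): x^2 + 6x + 8
After multiplying by (x + 9): x^3 + 15x^2 + 62x + 72

x^3 + 15x^2 + 62x + 72


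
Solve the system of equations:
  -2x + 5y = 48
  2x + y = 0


Using Cramer's rule:
Determinant D = (-2)(1) - (2)(5) = -2 - 10 = -12
Dx = (48)(1) - (0)(5) = 48 - 0 = 48
Dy = (-2)(0) - (2)(48) = 0 - 96 = -96
x = Dx/D = 48/-12 = -4
y = Dy/D = -96/-12 = 8

x = -4, y = 8


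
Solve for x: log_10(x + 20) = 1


Convert to exponential form: x + 20 = 10^1 = 10
x = 10 - 20 = -10
Check: log_10(-10 + 20) = log_10(10) = log_10(10) = 1 ✓

x = -10


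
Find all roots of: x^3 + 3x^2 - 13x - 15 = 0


Let p(x) = x^3 + 3x^2 - 13x - 15. By the rational root theorem (leading coefficient 1), any rational root is an integer divisor of 15: try ±1, ±2, ... in turn.
Test x = 1: value = -24 ≠ 0.
Test x = -1: value = 0 ✓, so (x + 1) is a factor.
Synthetic division by (x + 1): bring down 1; 1(-1) + 3 = 2; 2(-1) - 13 = -15; (-15)(-1) - 15 = 0 → quotient x^2 + 2x - 15, remainder 0.
Solve the quadratic x^2 + 2x - 15 = 0: discriminant = 2^2 - 4(1)(-15) = 4 + 60 = 64.
sqrt(64) = 8, so x = (-2 ± 8)/2: x = 3 or x = -5.
Collecting all roots found:

x = -5, x = -1, x = 3


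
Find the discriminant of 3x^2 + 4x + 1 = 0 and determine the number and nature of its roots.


For ax^2 + bx + c = 0, discriminant D = b^2 - 4ac
Here a = 3, b = 4, c = 1
D = (4)^2 - 4(3)(1) = 16 - 12 = 4

D = 4 > 0 and is a perfect square (sqrt = 2)
The equation has 2 distinct real rational roots.

Discriminant = 4, 2 distinct real rational roots


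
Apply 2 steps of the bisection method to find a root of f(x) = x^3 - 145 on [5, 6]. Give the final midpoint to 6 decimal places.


f(x) = x^3 - 145
f(5) = -20 < 0
f(6) = 71 > 0

Step 1: midpoint = (5.000000 + 6.000000)/2 = 5.500000
  f(5.500000) = 21.375000
  f(mid) > 0, so root is in [5.000000, 5.500000]

Step 2: midpoint = (5.000000 + 5.500000)/2 = 5.250000
  f(5.250000) = -0.296875
  f(mid) < 0, so root is in [5.250000, 5.500000]

midpoint = 5.250000


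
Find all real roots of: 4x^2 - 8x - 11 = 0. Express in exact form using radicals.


Using the quadratic formula: x = (-b ± sqrt(b^2 - 4ac)) / (2a)
Here a = 4, b = -8, c = -11
Discriminant = b^2 - 4ac = (-8)^2 - 4(4)(-11) = 64 + 176 = 240
Since discriminant = 240 > 0, there are two real roots.
x = (8 ± 4*sqrt(15)) / 8
Simplifying: x = (2 ± sqrt(15)) / 2
Numerically: x ≈ 2.9365 or x ≈ -0.9365

x = (2 + sqrt(15)) / 2 or x = (2 - sqrt(15)) / 2


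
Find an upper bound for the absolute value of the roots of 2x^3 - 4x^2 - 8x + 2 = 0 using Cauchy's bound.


Cauchy's bound: all roots r satisfy |r| <= 1 + max(|a_i/a_n|) for i = 0,...,n-1
where a_n is the leading coefficient.

Coefficients: [2, -4, -8, 2]
Leading coefficient a_n = 2
Ratios |a_i/a_n|: 2, 4, 1
Maximum ratio: 4
Cauchy's bound: |r| <= 1 + 4 = 5

Upper bound = 5


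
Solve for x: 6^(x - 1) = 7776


Express both sides with the same base.
7776 = 6^5
Since the bases match, equate exponents: x - 1 = 5
So x = 5 - (-1) = 6

x = 6


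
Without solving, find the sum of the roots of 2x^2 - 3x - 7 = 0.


By Vieta's formulas for ax^2 + bx + c = 0:
  Sum of roots = -b/a
  Product of roots = c/a

Here a = 2, b = -3, c = -7
Sum = -(-3)/2 = 3/2
Product = -7/2 = -7/2

Sum = 3/2


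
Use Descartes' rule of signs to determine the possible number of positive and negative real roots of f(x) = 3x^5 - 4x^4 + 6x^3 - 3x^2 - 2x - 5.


Descartes' rule of signs:

For positive roots, count sign changes in f(x) = 3x^5 - 4x^4 + 6x^3 - 3x^2 - 2x - 5:
Signs of coefficients: +, -, +, -, -, -
Number of sign changes: 3
Possible positive real roots: 3, 1

For negative roots, examine f(-x) = -3x^5 - 4x^4 - 6x^3 - 3x^2 + 2x - 5:
Signs of coefficients: -, -, -, -, +, -
Number of sign changes: 2
Possible negative real roots: 2, 0

Positive roots: 3 or 1; Negative roots: 2 or 0


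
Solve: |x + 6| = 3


An absolute value equation |expr| = 3 gives two cases:
Case 1: x + 6 = 3
  x = -3, so x = -3
Case 2: x + 6 = -3
  x = -9, so x = -9

x = -9, x = -3


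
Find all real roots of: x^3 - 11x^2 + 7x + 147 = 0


Let p(x) = x^3 - 11x^2 + 7x + 147. By the rational root theorem (leading coefficient 1), any rational root is an integer divisor of 147: try ±1, ±2, ... in turn.
Test x = 1: value = 144 ≠ 0.
Test x = -1: value = 128 ≠ 0.
Test x = 3: value = 96 ≠ 0.
Test x = -3: value = 0 ✓, so (x + 3) is a factor.
Synthetic division by (x + 3): bring down 1; 1(-3) - 11 = -14; (-14)(-3) + 7 = 49; 49(-3) + 147 = 0 → quotient x^2 - 14x + 49, remainder 0.
Solve the quadratic x^2 - 14x + 49 = 0: discriminant = (-14)^2 - 4(1)(49) = 196 - 196 = 0.
Discriminant = 0, so a double root: x = 14/2 = 7.

x = -3, x = 7 (multiplicity 2)


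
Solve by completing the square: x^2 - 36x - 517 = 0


Start: x^2 - 36x - 517 = 0
Move constant: x^2 - 36x = 517
Half of -36 is -18, squared is 324
Add 324 to both sides: x^2 - 36x + 324 = 841
(x - 18)^2 = 841
x - 18 = ±29
x = 18 + 29 = 47 or x = 18 - 29 = -11

x = -11, x = 47


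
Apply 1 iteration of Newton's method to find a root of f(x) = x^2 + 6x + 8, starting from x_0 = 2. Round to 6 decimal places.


Newton's method: x_(n+1) = x_n - f(x_n)/f'(x_n)
f(x) = x^2 + 6x + 8
f'(x) = 2x + 6

Iteration 1:
  f(2.000000) = 24.000000
  f'(2.000000) = 10.000000
  x_1 = 2.000000 - (24.000000)/(10.000000) = -0.400000

x_1 = -0.400000
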